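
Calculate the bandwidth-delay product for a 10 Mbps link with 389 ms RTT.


BDP = bandwidth * RTT
= 10 Mbps * 389 ms
= 10 * 1e6 * 389 / 1000 bits
= 3890000 bits
= 486250 bytes
= 474.8535 KB
BDP = 3890000 bits (486250 bytes)


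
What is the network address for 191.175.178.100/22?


IP:   10111111.10101111.10110010.01100100
Mask: 11111111.11111111.11111100.00000000
AND operation:
Net:  10111111.10101111.10110000.00000000
Network: 191.175.176.0/22


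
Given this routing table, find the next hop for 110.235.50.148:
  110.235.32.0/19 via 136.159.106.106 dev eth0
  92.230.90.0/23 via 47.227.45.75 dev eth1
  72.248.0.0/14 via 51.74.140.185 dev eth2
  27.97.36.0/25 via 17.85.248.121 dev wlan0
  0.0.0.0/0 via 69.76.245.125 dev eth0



Longest prefix match for 110.235.50.148:
  /19 110.235.32.0: MATCH
  /23 92.230.90.0: no
  /14 72.248.0.0: no
  /25 27.97.36.0: no
  /0 0.0.0.0: MATCH
Selected: next-hop 136.159.106.106 via eth0 (matched /19)


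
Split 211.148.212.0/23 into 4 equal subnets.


New prefix = 23 + 2 = 25
Each subnet has 128 addresses
  211.148.212.0/25
  211.148.212.128/25
  211.148.213.0/25
  211.148.213.128/25
Subnets: 211.148.212.0/25, 211.148.212.128/25, 211.148.213.0/25, 211.148.213.128/25


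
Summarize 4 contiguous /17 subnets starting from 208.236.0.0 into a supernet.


Original prefix: /17
Number of subnets: 4 = 2^2
New prefix = 17 - 2 = 15
Supernet: 208.236.0.0/15


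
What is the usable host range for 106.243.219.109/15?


Network: 106.242.0.0
Broadcast: 106.243.255.255
First usable = network + 1
Last usable = broadcast - 1
Range: 106.242.0.1 to 106.243.255.254


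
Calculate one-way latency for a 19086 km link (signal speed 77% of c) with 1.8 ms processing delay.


Speed = 0.77 * 3e5 km/s = 231000 km/s
Propagation delay = 19086 / 231000 = 0.0826 s = 82.6234 ms
Processing delay = 1.8 ms
Total one-way latency = 84.4234 ms


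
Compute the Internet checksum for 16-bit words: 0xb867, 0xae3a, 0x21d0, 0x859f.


Sum all words (with carry folding):
+ 0xb867 = 0xb867
+ 0xae3a = 0x66a2
+ 0x21d0 = 0x8872
+ 0x859f = 0x0e12
One's complement: ~0x0e12
Checksum = 0xf1ed


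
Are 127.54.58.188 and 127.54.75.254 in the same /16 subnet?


Mask: 255.255.0.0
127.54.58.188 AND mask = 127.54.0.0
127.54.75.254 AND mask = 127.54.0.0
Yes, same subnet (127.54.0.0)


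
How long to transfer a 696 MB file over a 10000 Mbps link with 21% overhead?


Effective throughput = 10000 * (1 - 21/100) = 7900 Mbps
File size in Mb = 696 * 8 = 5568 Mb
Time = 5568 / 7900
Time = 0.7048 seconds


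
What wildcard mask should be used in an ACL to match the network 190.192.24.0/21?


Subnet mask: 255.255.248.0
Wildcard = 255.255.255.255 - subnet mask
255 - 255 = 0
255 - 255 = 0
255 - 248 = 7
255 - 0 = 255
Wildcard: 0.0.7.255


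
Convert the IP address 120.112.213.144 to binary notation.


120 = 01111000
112 = 01110000
213 = 11010101
144 = 10010000
Binary: 01111000.01110000.11010101.10010000


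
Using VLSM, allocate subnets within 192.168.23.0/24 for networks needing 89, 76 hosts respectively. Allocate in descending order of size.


89 hosts -> /25 (126 usable): 192.168.23.0/25
76 hosts -> /25 (126 usable): 192.168.23.128/25
Allocation: 192.168.23.0/25 (89 hosts, 126 usable); 192.168.23.128/25 (76 hosts, 126 usable)


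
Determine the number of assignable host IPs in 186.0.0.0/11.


Host bits = 32 - 11 = 21
Total addresses = 2^21 = 2097152
Usable = total - 2 (network and broadcast)
Usable hosts: 2097150


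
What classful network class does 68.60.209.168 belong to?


First octet: 68
Binary: 01000100
0xxxxxxx -> Class A (1-126)
Class A, default mask 255.0.0.0 (/8)


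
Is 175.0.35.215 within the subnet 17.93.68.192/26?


Subnet network: 17.93.68.192
Test IP AND mask: 175.0.35.192
No, 175.0.35.215 is not in 17.93.68.192/26


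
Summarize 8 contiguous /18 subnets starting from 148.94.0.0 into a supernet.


Original prefix: /18
Number of subnets: 8 = 2^3
New prefix = 18 - 3 = 15
Supernet: 148.94.0.0/15


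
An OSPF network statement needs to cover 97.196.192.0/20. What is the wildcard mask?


Subnet mask: 255.255.240.0
Wildcard = 255.255.255.255 - subnet mask
255 - 255 = 0
255 - 255 = 0
255 - 240 = 15
255 - 0 = 255
Wildcard: 0.0.15.255


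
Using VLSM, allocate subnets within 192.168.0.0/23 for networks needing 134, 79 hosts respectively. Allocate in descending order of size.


134 hosts -> /24 (254 usable): 192.168.0.0/24
79 hosts -> /25 (126 usable): 192.168.1.0/25
Allocation: 192.168.0.0/24 (134 hosts, 254 usable); 192.168.1.0/25 (79 hosts, 126 usable)


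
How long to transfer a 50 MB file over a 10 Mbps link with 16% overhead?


Effective throughput = 10 * (1 - 16/100) = 8.4 Mbps
File size in Mb = 50 * 8 = 400 Mb
Time = 400 / 8.4
Time = 47.619 seconds


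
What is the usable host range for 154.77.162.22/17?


Network: 154.77.128.0
Broadcast: 154.77.255.255
First usable = network + 1
Last usable = broadcast - 1
Range: 154.77.128.1 to 154.77.255.254


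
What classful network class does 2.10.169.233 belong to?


First octet: 2
Binary: 00000010
0xxxxxxx -> Class A (1-126)
Class A, default mask 255.0.0.0 (/8)


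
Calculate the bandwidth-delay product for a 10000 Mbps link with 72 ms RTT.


BDP = bandwidth * RTT
= 10000 Mbps * 72 ms
= 10000 * 1e6 * 72 / 1000 bits
= 720000000 bits
= 90000000 bytes
= 87890.625 KB
BDP = 720000000 bits (90000000 bytes)


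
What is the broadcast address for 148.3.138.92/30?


Network: 148.3.138.92/30
Host bits = 2
Set all host bits to 1:
Broadcast: 148.3.138.95


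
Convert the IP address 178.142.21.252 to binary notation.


178 = 10110010
142 = 10001110
21 = 00010101
252 = 11111100
Binary: 10110010.10001110.00010101.11111100


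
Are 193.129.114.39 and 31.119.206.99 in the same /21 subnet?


Mask: 255.255.248.0
193.129.114.39 AND mask = 193.129.112.0
31.119.206.99 AND mask = 31.119.200.0
No, different subnets (193.129.112.0 vs 31.119.200.0)


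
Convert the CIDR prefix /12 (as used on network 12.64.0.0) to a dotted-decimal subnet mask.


/12 means 12 network bits, 20 host bits
Binary: 11111111111100000000000000000000
Mask: 255.240.0.0


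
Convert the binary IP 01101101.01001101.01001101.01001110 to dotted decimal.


01101101 = 109
01001101 = 77
01001101 = 77
01001110 = 78
IP: 109.77.77.78


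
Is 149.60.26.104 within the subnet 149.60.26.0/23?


Subnet network: 149.60.26.0
Test IP AND mask: 149.60.26.0
Yes, 149.60.26.104 is in 149.60.26.0/23


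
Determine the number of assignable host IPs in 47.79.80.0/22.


Host bits = 32 - 22 = 10
Total addresses = 2^10 = 1024
Usable = total - 2 (network and broadcast)
Usable hosts: 1022


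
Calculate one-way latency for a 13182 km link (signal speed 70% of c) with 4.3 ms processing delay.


Speed = 0.7 * 3e5 km/s = 210000 km/s
Propagation delay = 13182 / 210000 = 0.0628 s = 62.7714 ms
Processing delay = 4.3 ms
Total one-way latency = 67.0714 ms


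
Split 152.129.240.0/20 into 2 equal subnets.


New prefix = 20 + 1 = 21
Each subnet has 2048 addresses
  152.129.240.0/21
  152.129.248.0/21
Subnets: 152.129.240.0/21, 152.129.248.0/21


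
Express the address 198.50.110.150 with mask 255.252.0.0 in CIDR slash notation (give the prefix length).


Binary: 11111111.11111100.00000000.00000000
Count leading 1s
Prefix: /14


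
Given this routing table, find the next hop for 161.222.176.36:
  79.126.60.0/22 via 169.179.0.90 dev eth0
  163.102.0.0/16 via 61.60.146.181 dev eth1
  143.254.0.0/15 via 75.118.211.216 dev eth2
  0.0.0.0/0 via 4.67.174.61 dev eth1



Longest prefix match for 161.222.176.36:
  /22 79.126.60.0: no
  /16 163.102.0.0: no
  /15 143.254.0.0: no
  /0 0.0.0.0: MATCH
Selected: next-hop 4.67.174.61 via eth1 (matched /0)


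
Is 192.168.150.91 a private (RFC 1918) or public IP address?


RFC 1918 private ranges:
  10.0.0.0/8 (10.0.0.0 - 10.255.255.255)
  172.16.0.0/12 (172.16.0.0 - 172.31.255.255)
  192.168.0.0/16 (192.168.0.0 - 192.168.255.255)
Private (in 192.168.0.0/16)


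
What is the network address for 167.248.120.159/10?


IP:   10100111.11111000.01111000.10011111
Mask: 11111111.11000000.00000000.00000000
AND operation:
Net:  10100111.11000000.00000000.00000000
Network: 167.192.0.0/10


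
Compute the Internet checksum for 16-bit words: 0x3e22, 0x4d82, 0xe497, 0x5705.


Sum all words (with carry folding):
+ 0x3e22 = 0x3e22
+ 0x4d82 = 0x8ba4
+ 0xe497 = 0x703c
+ 0x5705 = 0xc741
One's complement: ~0xc741
Checksum = 0x38be


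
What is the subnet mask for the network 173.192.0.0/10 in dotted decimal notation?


/10 means 10 network bits, 22 host bits
Binary: 11111111110000000000000000000000
Mask: 255.192.0.0


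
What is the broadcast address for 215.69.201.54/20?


Network: 215.69.192.0/20
Host bits = 12
Set all host bits to 1:
Broadcast: 215.69.207.255


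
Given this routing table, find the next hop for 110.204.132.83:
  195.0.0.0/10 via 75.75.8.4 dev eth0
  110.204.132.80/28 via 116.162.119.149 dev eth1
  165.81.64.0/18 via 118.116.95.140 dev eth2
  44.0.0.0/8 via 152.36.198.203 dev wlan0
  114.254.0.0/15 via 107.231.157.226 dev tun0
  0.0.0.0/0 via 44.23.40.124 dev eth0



Longest prefix match for 110.204.132.83:
  /10 195.0.0.0: no
  /28 110.204.132.80: MATCH
  /18 165.81.64.0: no
  /8 44.0.0.0: no
  /15 114.254.0.0: no
  /0 0.0.0.0: MATCH
Selected: next-hop 116.162.119.149 via eth1 (matched /28)


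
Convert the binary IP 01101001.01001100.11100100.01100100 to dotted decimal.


01101001 = 105
01001100 = 76
11100100 = 228
01100100 = 100
IP: 105.76.228.100


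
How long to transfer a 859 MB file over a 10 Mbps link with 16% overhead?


Effective throughput = 10 * (1 - 16/100) = 8.4 Mbps
File size in Mb = 859 * 8 = 6872 Mb
Time = 6872 / 8.4
Time = 818.0952 seconds


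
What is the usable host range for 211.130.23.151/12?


Network: 211.128.0.0
Broadcast: 211.143.255.255
First usable = network + 1
Last usable = broadcast - 1
Range: 211.128.0.1 to 211.143.255.254


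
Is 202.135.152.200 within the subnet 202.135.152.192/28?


Subnet network: 202.135.152.192
Test IP AND mask: 202.135.152.192
Yes, 202.135.152.200 is in 202.135.152.192/28


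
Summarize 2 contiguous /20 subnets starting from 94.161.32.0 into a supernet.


Original prefix: /20
Number of subnets: 2 = 2^1
New prefix = 20 - 1 = 19
Supernet: 94.161.32.0/19


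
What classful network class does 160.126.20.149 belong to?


First octet: 160
Binary: 10100000
10xxxxxx -> Class B (128-191)
Class B, default mask 255.255.0.0 (/16)


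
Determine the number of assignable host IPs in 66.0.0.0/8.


Host bits = 32 - 8 = 24
Total addresses = 2^24 = 16777216
Usable = total - 2 (network and broadcast)
Usable hosts: 16777214


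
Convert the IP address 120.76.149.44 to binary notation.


120 = 01111000
76 = 01001100
149 = 10010101
44 = 00101100
Binary: 01111000.01001100.10010101.00101100


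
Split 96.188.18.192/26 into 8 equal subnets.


New prefix = 26 + 3 = 29
Each subnet has 8 addresses
  96.188.18.192/29
  96.188.18.200/29
  96.188.18.208/29
  96.188.18.216/29
  96.188.18.224/29
  96.188.18.232/29
  96.188.18.240/29
  96.188.18.248/29
Subnets: 96.188.18.192/29, 96.188.18.200/29, 96.188.18.208/29, 96.188.18.216/29, 96.188.18.224/29, 96.188.18.232/29, 96.188.18.240/29, 96.188.18.248/29


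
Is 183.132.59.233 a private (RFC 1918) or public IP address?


RFC 1918 private ranges:
  10.0.0.0/8 (10.0.0.0 - 10.255.255.255)
  172.16.0.0/12 (172.16.0.0 - 172.31.255.255)
  192.168.0.0/16 (192.168.0.0 - 192.168.255.255)
Public (not in any RFC 1918 range)


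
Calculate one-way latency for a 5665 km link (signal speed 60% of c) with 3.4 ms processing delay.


Speed = 0.6 * 3e5 km/s = 180000 km/s
Propagation delay = 5665 / 180000 = 0.0315 s = 31.4722 ms
Processing delay = 3.4 ms
Total one-way latency = 34.8722 ms


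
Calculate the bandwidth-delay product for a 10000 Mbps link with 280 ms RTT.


BDP = bandwidth * RTT
= 10000 Mbps * 280 ms
= 10000 * 1e6 * 280 / 1000 bits
= 2800000000 bits
= 350000000 bytes
= 341796.875 KB
BDP = 2800000000 bits (350000000 bytes)


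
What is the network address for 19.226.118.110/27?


IP:   00010011.11100010.01110110.01101110
Mask: 11111111.11111111.11111111.11100000
AND operation:
Net:  00010011.11100010.01110110.01100000
Network: 19.226.118.96/27


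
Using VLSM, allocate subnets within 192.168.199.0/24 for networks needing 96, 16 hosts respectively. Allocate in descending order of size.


96 hosts -> /25 (126 usable): 192.168.199.0/25
16 hosts -> /27 (30 usable): 192.168.199.128/27
Allocation: 192.168.199.0/25 (96 hosts, 126 usable); 192.168.199.128/27 (16 hosts, 30 usable)


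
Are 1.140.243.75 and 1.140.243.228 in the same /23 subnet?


Mask: 255.255.254.0
1.140.243.75 AND mask = 1.140.242.0
1.140.243.228 AND mask = 1.140.242.0
Yes, same subnet (1.140.242.0)


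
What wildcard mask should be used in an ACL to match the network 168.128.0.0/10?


Subnet mask: 255.192.0.0
Wildcard = 255.255.255.255 - subnet mask
255 - 255 = 0
255 - 192 = 63
255 - 0 = 255
255 - 0 = 255
Wildcard: 0.63.255.255


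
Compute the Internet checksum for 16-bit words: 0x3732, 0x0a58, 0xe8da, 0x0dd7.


Sum all words (with carry folding):
+ 0x3732 = 0x3732
+ 0x0a58 = 0x418a
+ 0xe8da = 0x2a65
+ 0x0dd7 = 0x383c
One's complement: ~0x383c
Checksum = 0xc7c3


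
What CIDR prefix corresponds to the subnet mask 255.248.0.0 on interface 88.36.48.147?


Binary: 11111111.11111000.00000000.00000000
Count leading 1s
Prefix: /13


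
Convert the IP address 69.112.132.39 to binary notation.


69 = 01000101
112 = 01110000
132 = 10000100
39 = 00100111
Binary: 01000101.01110000.10000100.00100111


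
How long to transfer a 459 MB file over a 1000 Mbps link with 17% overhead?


Effective throughput = 1000 * (1 - 17/100) = 830 Mbps
File size in Mb = 459 * 8 = 3672 Mb
Time = 3672 / 830
Time = 4.4241 seconds


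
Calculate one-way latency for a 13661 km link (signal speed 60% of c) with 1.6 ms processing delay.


Speed = 0.6 * 3e5 km/s = 180000 km/s
Propagation delay = 13661 / 180000 = 0.0759 s = 75.8944 ms
Processing delay = 1.6 ms
Total one-way latency = 77.4944 ms


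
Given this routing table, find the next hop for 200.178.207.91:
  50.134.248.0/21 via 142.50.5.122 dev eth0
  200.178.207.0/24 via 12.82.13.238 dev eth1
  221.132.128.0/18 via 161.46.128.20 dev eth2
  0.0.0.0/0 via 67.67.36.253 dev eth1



Longest prefix match for 200.178.207.91:
  /21 50.134.248.0: no
  /24 200.178.207.0: MATCH
  /18 221.132.128.0: no
  /0 0.0.0.0: MATCH
Selected: next-hop 12.82.13.238 via eth1 (matched /24)


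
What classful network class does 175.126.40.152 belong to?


First octet: 175
Binary: 10101111
10xxxxxx -> Class B (128-191)
Class B, default mask 255.255.0.0 (/16)


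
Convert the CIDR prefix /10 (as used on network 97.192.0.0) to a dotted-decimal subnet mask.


/10 means 10 network bits, 22 host bits
Binary: 11111111110000000000000000000000
Mask: 255.192.0.0


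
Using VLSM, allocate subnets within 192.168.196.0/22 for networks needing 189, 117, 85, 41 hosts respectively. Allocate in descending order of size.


189 hosts -> /24 (254 usable): 192.168.196.0/24
117 hosts -> /25 (126 usable): 192.168.197.0/25
85 hosts -> /25 (126 usable): 192.168.197.128/25
41 hosts -> /26 (62 usable): 192.168.198.0/26
Allocation: 192.168.196.0/24 (189 hosts, 254 usable); 192.168.197.0/25 (117 hosts, 126 usable); 192.168.197.128/25 (85 hosts, 126 usable); 192.168.198.0/26 (41 hosts, 62 usable)


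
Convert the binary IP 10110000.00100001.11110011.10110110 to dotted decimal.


10110000 = 176
00100001 = 33
11110011 = 243
10110110 = 182
IP: 176.33.243.182


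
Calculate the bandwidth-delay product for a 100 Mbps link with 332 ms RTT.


BDP = bandwidth * RTT
= 100 Mbps * 332 ms
= 100 * 1e6 * 332 / 1000 bits
= 33200000 bits
= 4150000 bytes
= 4052.7344 KB
BDP = 33200000 bits (4150000 bytes)


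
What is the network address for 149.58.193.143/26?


IP:   10010101.00111010.11000001.10001111
Mask: 11111111.11111111.11111111.11000000
AND operation:
Net:  10010101.00111010.11000001.10000000
Network: 149.58.193.128/26


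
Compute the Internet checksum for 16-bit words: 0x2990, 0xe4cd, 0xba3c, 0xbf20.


Sum all words (with carry folding):
+ 0x2990 = 0x2990
+ 0xe4cd = 0x0e5e
+ 0xba3c = 0xc89a
+ 0xbf20 = 0x87bb
One's complement: ~0x87bb
Checksum = 0x7844


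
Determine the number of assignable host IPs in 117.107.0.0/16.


Host bits = 32 - 16 = 16
Total addresses = 2^16 = 65536
Usable = total - 2 (network and broadcast)
Usable hosts: 65534


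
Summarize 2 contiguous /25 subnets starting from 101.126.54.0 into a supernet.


Original prefix: /25
Number of subnets: 2 = 2^1
New prefix = 25 - 1 = 24
Supernet: 101.126.54.0/24


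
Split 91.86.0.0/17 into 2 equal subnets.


New prefix = 17 + 1 = 18
Each subnet has 16384 addresses
  91.86.0.0/18
  91.86.64.0/18
Subnets: 91.86.0.0/18, 91.86.64.0/18


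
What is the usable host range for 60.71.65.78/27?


Network: 60.71.65.64
Broadcast: 60.71.65.95
First usable = network + 1
Last usable = broadcast - 1
Range: 60.71.65.65 to 60.71.65.94


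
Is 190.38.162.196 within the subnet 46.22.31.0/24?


Subnet network: 46.22.31.0
Test IP AND mask: 190.38.162.0
No, 190.38.162.196 is not in 46.22.31.0/24


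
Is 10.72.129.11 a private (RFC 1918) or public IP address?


RFC 1918 private ranges:
  10.0.0.0/8 (10.0.0.0 - 10.255.255.255)
  172.16.0.0/12 (172.16.0.0 - 172.31.255.255)
  192.168.0.0/16 (192.168.0.0 - 192.168.255.255)
Private (in 10.0.0.0/8)


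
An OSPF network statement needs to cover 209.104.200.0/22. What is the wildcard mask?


Subnet mask: 255.255.252.0
Wildcard = 255.255.255.255 - subnet mask
255 - 255 = 0
255 - 255 = 0
255 - 252 = 3
255 - 0 = 255
Wildcard: 0.0.3.255


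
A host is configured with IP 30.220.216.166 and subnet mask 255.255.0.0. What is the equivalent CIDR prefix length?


Binary: 11111111.11111111.00000000.00000000
Count leading 1s
Prefix: /16


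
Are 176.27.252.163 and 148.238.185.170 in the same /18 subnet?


Mask: 255.255.192.0
176.27.252.163 AND mask = 176.27.192.0
148.238.185.170 AND mask = 148.238.128.0
No, different subnets (176.27.192.0 vs 148.238.128.0)


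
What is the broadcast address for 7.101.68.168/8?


Network: 7.0.0.0/8
Host bits = 24
Set all host bits to 1:
Broadcast: 7.255.255.255


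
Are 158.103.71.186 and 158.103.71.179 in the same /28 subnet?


Mask: 255.255.255.240
158.103.71.186 AND mask = 158.103.71.176
158.103.71.179 AND mask = 158.103.71.176
Yes, same subnet (158.103.71.176)


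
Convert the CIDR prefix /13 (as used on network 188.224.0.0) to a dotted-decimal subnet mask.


/13 means 13 network bits, 19 host bits
Binary: 11111111111110000000000000000000
Mask: 255.248.0.0


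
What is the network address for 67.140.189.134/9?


IP:   01000011.10001100.10111101.10000110
Mask: 11111111.10000000.00000000.00000000
AND operation:
Net:  01000011.10000000.00000000.00000000
Network: 67.128.0.0/9


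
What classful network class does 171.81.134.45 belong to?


First octet: 171
Binary: 10101011
10xxxxxx -> Class B (128-191)
Class B, default mask 255.255.0.0 (/16)


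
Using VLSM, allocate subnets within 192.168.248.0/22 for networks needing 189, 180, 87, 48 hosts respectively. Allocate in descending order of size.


189 hosts -> /24 (254 usable): 192.168.248.0/24
180 hosts -> /24 (254 usable): 192.168.249.0/24
87 hosts -> /25 (126 usable): 192.168.250.0/25
48 hosts -> /26 (62 usable): 192.168.250.128/26
Allocation: 192.168.248.0/24 (189 hosts, 254 usable); 192.168.249.0/24 (180 hosts, 254 usable); 192.168.250.0/25 (87 hosts, 126 usable); 192.168.250.128/26 (48 hosts, 62 usable)


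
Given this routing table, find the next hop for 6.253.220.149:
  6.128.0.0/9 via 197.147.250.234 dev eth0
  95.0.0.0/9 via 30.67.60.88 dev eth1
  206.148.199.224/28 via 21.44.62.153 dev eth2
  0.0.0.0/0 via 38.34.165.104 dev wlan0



Longest prefix match for 6.253.220.149:
  /9 6.128.0.0: MATCH
  /9 95.0.0.0: no
  /28 206.148.199.224: no
  /0 0.0.0.0: MATCH
Selected: next-hop 197.147.250.234 via eth0 (matched /9)


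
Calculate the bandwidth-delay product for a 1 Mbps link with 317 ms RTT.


BDP = bandwidth * RTT
= 1 Mbps * 317 ms
= 1 * 1e6 * 317 / 1000 bits
= 317000 bits
= 39625 bytes
= 38.6963 KB
BDP = 317000 bits (39625 bytes)


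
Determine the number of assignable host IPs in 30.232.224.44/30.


Host bits = 32 - 30 = 2
Total addresses = 2^2 = 4
Usable = total - 2 (network and broadcast)
Usable hosts: 2


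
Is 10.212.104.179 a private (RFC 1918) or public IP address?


RFC 1918 private ranges:
  10.0.0.0/8 (10.0.0.0 - 10.255.255.255)
  172.16.0.0/12 (172.16.0.0 - 172.31.255.255)
  192.168.0.0/16 (192.168.0.0 - 192.168.255.255)
Private (in 10.0.0.0/8)


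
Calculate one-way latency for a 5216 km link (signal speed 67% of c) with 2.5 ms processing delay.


Speed = 0.67 * 3e5 km/s = 201000 km/s
Propagation delay = 5216 / 201000 = 0.026 s = 25.9502 ms
Processing delay = 2.5 ms
Total one-way latency = 28.4502 ms


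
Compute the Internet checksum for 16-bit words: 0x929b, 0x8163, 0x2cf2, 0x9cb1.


Sum all words (with carry folding):
+ 0x929b = 0x929b
+ 0x8163 = 0x13ff
+ 0x2cf2 = 0x40f1
+ 0x9cb1 = 0xdda2
One's complement: ~0xdda2
Checksum = 0x225d


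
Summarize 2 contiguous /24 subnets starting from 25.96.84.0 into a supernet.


Original prefix: /24
Number of subnets: 2 = 2^1
New prefix = 24 - 1 = 23
Supernet: 25.96.84.0/23


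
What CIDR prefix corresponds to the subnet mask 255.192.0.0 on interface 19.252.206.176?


Binary: 11111111.11000000.00000000.00000000
Count leading 1s
Prefix: /10


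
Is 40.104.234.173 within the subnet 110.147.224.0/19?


Subnet network: 110.147.224.0
Test IP AND mask: 40.104.224.0
No, 40.104.234.173 is not in 110.147.224.0/19


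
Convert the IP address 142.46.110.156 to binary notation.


142 = 10001110
46 = 00101110
110 = 01101110
156 = 10011100
Binary: 10001110.00101110.01101110.10011100


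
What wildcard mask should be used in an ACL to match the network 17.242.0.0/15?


Subnet mask: 255.254.0.0
Wildcard = 255.255.255.255 - subnet mask
255 - 255 = 0
255 - 254 = 1
255 - 0 = 255
255 - 0 = 255
Wildcard: 0.1.255.255


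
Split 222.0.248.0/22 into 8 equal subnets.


New prefix = 22 + 3 = 25
Each subnet has 128 addresses
  222.0.248.0/25
  222.0.248.128/25
  222.0.249.0/25
  222.0.249.128/25
  222.0.250.0/25
  222.0.250.128/25
  222.0.251.0/25
  222.0.251.128/25
Subnets: 222.0.248.0/25, 222.0.248.128/25, 222.0.249.0/25, 222.0.249.128/25, 222.0.250.0/25, 222.0.250.128/25, 222.0.251.0/25, 222.0.251.128/25


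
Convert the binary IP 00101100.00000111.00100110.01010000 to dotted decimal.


00101100 = 44
00000111 = 7
00100110 = 38
01010000 = 80
IP: 44.7.38.80


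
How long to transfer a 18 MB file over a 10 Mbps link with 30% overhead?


Effective throughput = 10 * (1 - 30/100) = 7 Mbps
File size in Mb = 18 * 8 = 144 Mb
Time = 144 / 7
Time = 20.5714 seconds


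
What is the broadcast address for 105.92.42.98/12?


Network: 105.80.0.0/12
Host bits = 20
Set all host bits to 1:
Broadcast: 105.95.255.255


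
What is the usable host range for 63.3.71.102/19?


Network: 63.3.64.0
Broadcast: 63.3.95.255
First usable = network + 1
Last usable = broadcast - 1
Range: 63.3.64.1 to 63.3.95.254


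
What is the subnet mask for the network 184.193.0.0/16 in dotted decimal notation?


/16 means 16 network bits, 16 host bits
Binary: 11111111111111110000000000000000
Mask: 255.255.0.0


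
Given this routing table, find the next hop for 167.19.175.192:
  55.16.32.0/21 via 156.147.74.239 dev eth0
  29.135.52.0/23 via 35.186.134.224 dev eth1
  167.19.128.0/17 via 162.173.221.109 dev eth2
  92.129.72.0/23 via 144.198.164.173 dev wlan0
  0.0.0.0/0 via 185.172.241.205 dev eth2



Longest prefix match for 167.19.175.192:
  /21 55.16.32.0: no
  /23 29.135.52.0: no
  /17 167.19.128.0: MATCH
  /23 92.129.72.0: no
  /0 0.0.0.0: MATCH
Selected: next-hop 162.173.221.109 via eth2 (matched /17)


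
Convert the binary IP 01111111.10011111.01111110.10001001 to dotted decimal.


01111111 = 127
10011111 = 159
01111110 = 126
10001001 = 137
IP: 127.159.126.137


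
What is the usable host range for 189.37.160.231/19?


Network: 189.37.160.0
Broadcast: 189.37.191.255
First usable = network + 1
Last usable = broadcast - 1
Range: 189.37.160.1 to 189.37.191.254


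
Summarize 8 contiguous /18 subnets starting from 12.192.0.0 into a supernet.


Original prefix: /18
Number of subnets: 8 = 2^3
New prefix = 18 - 3 = 15
Supernet: 12.192.0.0/15


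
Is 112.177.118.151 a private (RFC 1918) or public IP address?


RFC 1918 private ranges:
  10.0.0.0/8 (10.0.0.0 - 10.255.255.255)
  172.16.0.0/12 (172.16.0.0 - 172.31.255.255)
  192.168.0.0/16 (192.168.0.0 - 192.168.255.255)
Public (not in any RFC 1918 range)


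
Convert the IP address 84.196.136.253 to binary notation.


84 = 01010100
196 = 11000100
136 = 10001000
253 = 11111101
Binary: 01010100.11000100.10001000.11111101


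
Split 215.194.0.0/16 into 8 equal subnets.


New prefix = 16 + 3 = 19
Each subnet has 8192 addresses
  215.194.0.0/19
  215.194.32.0/19
  215.194.64.0/19
  215.194.96.0/19
  215.194.128.0/19
  215.194.160.0/19
  215.194.192.0/19
  215.194.224.0/19
Subnets: 215.194.0.0/19, 215.194.32.0/19, 215.194.64.0/19, 215.194.96.0/19, 215.194.128.0/19, 215.194.160.0/19, 215.194.192.0/19, 215.194.224.0/19


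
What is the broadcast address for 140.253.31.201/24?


Network: 140.253.31.0/24
Host bits = 8
Set all host bits to 1:
Broadcast: 140.253.31.255


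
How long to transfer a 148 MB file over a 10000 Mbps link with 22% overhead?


Effective throughput = 10000 * (1 - 22/100) = 7800 Mbps
File size in Mb = 148 * 8 = 1184 Mb
Time = 1184 / 7800
Time = 0.1518 seconds


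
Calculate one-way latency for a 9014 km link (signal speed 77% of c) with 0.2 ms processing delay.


Speed = 0.77 * 3e5 km/s = 231000 km/s
Propagation delay = 9014 / 231000 = 0.039 s = 39.0216 ms
Processing delay = 0.2 ms
Total one-way latency = 39.2216 ms


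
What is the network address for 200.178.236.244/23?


IP:   11001000.10110010.11101100.11110100
Mask: 11111111.11111111.11111110.00000000
AND operation:
Net:  11001000.10110010.11101100.00000000
Network: 200.178.236.0/23


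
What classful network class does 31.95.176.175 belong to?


First octet: 31
Binary: 00011111
0xxxxxxx -> Class A (1-126)
Class A, default mask 255.0.0.0 (/8)


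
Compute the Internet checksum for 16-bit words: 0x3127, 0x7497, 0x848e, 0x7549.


Sum all words (with carry folding):
+ 0x3127 = 0x3127
+ 0x7497 = 0xa5be
+ 0x848e = 0x2a4d
+ 0x7549 = 0x9f96
One's complement: ~0x9f96
Checksum = 0x6069


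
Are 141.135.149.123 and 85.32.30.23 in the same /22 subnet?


Mask: 255.255.252.0
141.135.149.123 AND mask = 141.135.148.0
85.32.30.23 AND mask = 85.32.28.0
No, different subnets (141.135.148.0 vs 85.32.28.0)


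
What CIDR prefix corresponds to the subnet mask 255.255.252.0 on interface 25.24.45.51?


Binary: 11111111.11111111.11111100.00000000
Count leading 1s
Prefix: /22


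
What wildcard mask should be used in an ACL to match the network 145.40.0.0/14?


Subnet mask: 255.252.0.0
Wildcard = 255.255.255.255 - subnet mask
255 - 255 = 0
255 - 252 = 3
255 - 0 = 255
255 - 0 = 255
Wildcard: 0.3.255.255


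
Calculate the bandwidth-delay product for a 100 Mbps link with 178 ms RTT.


BDP = bandwidth * RTT
= 100 Mbps * 178 ms
= 100 * 1e6 * 178 / 1000 bits
= 17800000 bits
= 2225000 bytes
= 2172.8516 KB
BDP = 17800000 bits (2225000 bytes)


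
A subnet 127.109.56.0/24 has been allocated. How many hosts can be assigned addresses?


Host bits = 32 - 24 = 8
Total addresses = 2^8 = 256
Usable = total - 2 (network and broadcast)
Usable hosts: 254


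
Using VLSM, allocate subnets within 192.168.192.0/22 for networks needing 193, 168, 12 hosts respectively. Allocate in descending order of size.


193 hosts -> /24 (254 usable): 192.168.192.0/24
168 hosts -> /24 (254 usable): 192.168.193.0/24
12 hosts -> /28 (14 usable): 192.168.194.0/28
Allocation: 192.168.192.0/24 (193 hosts, 254 usable); 192.168.193.0/24 (168 hosts, 254 usable); 192.168.194.0/28 (12 hosts, 14 usable)


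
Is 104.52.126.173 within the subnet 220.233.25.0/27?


Subnet network: 220.233.25.0
Test IP AND mask: 104.52.126.160
No, 104.52.126.173 is not in 220.233.25.0/27


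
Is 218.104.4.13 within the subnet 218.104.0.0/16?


Subnet network: 218.104.0.0
Test IP AND mask: 218.104.0.0
Yes, 218.104.4.13 is in 218.104.0.0/16


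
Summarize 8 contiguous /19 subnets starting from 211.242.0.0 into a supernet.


Original prefix: /19
Number of subnets: 8 = 2^3
New prefix = 19 - 3 = 16
Supernet: 211.242.0.0/16


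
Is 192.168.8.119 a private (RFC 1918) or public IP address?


RFC 1918 private ranges:
  10.0.0.0/8 (10.0.0.0 - 10.255.255.255)
  172.16.0.0/12 (172.16.0.0 - 172.31.255.255)
  192.168.0.0/16 (192.168.0.0 - 192.168.255.255)
Private (in 192.168.0.0/16)


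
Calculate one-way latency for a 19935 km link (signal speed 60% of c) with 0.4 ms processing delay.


Speed = 0.6 * 3e5 km/s = 180000 km/s
Propagation delay = 19935 / 180000 = 0.1108 s = 110.75 ms
Processing delay = 0.4 ms
Total one-way latency = 111.15 ms


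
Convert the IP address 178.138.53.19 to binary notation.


178 = 10110010
138 = 10001010
53 = 00110101
19 = 00010011
Binary: 10110010.10001010.00110101.00010011


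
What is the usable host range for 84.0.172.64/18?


Network: 84.0.128.0
Broadcast: 84.0.191.255
First usable = network + 1
Last usable = broadcast - 1
Range: 84.0.128.1 to 84.0.191.254


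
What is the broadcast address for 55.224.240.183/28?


Network: 55.224.240.176/28
Host bits = 4
Set all host bits to 1:
Broadcast: 55.224.240.191


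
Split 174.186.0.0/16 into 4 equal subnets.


New prefix = 16 + 2 = 18
Each subnet has 16384 addresses
  174.186.0.0/18
  174.186.64.0/18
  174.186.128.0/18
  174.186.192.0/18
Subnets: 174.186.0.0/18, 174.186.64.0/18, 174.186.128.0/18, 174.186.192.0/18


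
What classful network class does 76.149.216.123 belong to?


First octet: 76
Binary: 01001100
0xxxxxxx -> Class A (1-126)
Class A, default mask 255.0.0.0 (/8)


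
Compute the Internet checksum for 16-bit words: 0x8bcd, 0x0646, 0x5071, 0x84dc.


Sum all words (with carry folding):
+ 0x8bcd = 0x8bcd
+ 0x0646 = 0x9213
+ 0x5071 = 0xe284
+ 0x84dc = 0x6761
One's complement: ~0x6761
Checksum = 0x989e


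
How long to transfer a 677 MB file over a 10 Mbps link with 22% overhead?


Effective throughput = 10 * (1 - 22/100) = 7.8 Mbps
File size in Mb = 677 * 8 = 5416 Mb
Time = 5416 / 7.8
Time = 694.359 seconds


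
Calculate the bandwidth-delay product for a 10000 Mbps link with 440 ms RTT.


BDP = bandwidth * RTT
= 10000 Mbps * 440 ms
= 10000 * 1e6 * 440 / 1000 bits
= 4400000000 bits
= 550000000 bytes
= 537109.375 KB
BDP = 4400000000 bits (550000000 bytes)


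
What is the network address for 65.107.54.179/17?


IP:   01000001.01101011.00110110.10110011
Mask: 11111111.11111111.10000000.00000000
AND operation:
Net:  01000001.01101011.00000000.00000000
Network: 65.107.0.0/17


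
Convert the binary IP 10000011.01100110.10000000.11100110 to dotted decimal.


10000011 = 131
01100110 = 102
10000000 = 128
11100110 = 230
IP: 131.102.128.230


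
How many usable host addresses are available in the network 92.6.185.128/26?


Host bits = 32 - 26 = 6
Total addresses = 2^6 = 64
Usable = total - 2 (network and broadcast)
Usable hosts: 62


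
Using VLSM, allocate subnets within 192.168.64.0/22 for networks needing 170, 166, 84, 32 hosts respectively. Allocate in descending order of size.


170 hosts -> /24 (254 usable): 192.168.64.0/24
166 hosts -> /24 (254 usable): 192.168.65.0/24
84 hosts -> /25 (126 usable): 192.168.66.0/25
32 hosts -> /26 (62 usable): 192.168.66.128/26
Allocation: 192.168.64.0/24 (170 hosts, 254 usable); 192.168.65.0/24 (166 hosts, 254 usable); 192.168.66.0/25 (84 hosts, 126 usable); 192.168.66.128/26 (32 hosts, 62 usable)


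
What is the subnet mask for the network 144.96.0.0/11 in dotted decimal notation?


/11 means 11 network bits, 21 host bits
Binary: 11111111111000000000000000000000
Mask: 255.224.0.0


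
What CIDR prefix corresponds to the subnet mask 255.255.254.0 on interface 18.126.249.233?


Binary: 11111111.11111111.11111110.00000000
Count leading 1s
Prefix: /23


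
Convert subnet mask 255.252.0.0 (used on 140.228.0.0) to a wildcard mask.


Subnet mask: 255.252.0.0
Wildcard = 255.255.255.255 - subnet mask
255 - 255 = 0
255 - 252 = 3
255 - 0 = 255
255 - 0 = 255
Wildcard: 0.3.255.255


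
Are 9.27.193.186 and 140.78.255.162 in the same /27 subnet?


Mask: 255.255.255.224
9.27.193.186 AND mask = 9.27.193.160
140.78.255.162 AND mask = 140.78.255.160
No, different subnets (9.27.193.160 vs 140.78.255.160)


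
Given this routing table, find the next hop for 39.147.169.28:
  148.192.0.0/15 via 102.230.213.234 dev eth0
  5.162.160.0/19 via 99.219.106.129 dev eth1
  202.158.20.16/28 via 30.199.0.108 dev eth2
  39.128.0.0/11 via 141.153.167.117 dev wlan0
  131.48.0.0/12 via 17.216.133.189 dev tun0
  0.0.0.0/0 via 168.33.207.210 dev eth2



Longest prefix match for 39.147.169.28:
  /15 148.192.0.0: no
  /19 5.162.160.0: no
  /28 202.158.20.16: no
  /11 39.128.0.0: MATCH
  /12 131.48.0.0: no
  /0 0.0.0.0: MATCH
Selected: next-hop 141.153.167.117 via wlan0 (matched /11)


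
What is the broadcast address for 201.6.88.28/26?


Network: 201.6.88.0/26
Host bits = 6
Set all host bits to 1:
Broadcast: 201.6.88.63


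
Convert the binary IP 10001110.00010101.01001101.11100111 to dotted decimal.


10001110 = 142
00010101 = 21
01001101 = 77
11100111 = 231
IP: 142.21.77.231


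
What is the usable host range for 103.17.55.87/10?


Network: 103.0.0.0
Broadcast: 103.63.255.255
First usable = network + 1
Last usable = broadcast - 1
Range: 103.0.0.1 to 103.63.255.254


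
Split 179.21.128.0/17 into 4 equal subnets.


New prefix = 17 + 2 = 19
Each subnet has 8192 addresses
  179.21.128.0/19
  179.21.160.0/19
  179.21.192.0/19
  179.21.224.0/19
Subnets: 179.21.128.0/19, 179.21.160.0/19, 179.21.192.0/19, 179.21.224.0/19


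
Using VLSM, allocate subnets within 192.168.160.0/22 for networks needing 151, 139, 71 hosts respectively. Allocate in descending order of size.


151 hosts -> /24 (254 usable): 192.168.160.0/24
139 hosts -> /24 (254 usable): 192.168.161.0/24
71 hosts -> /25 (126 usable): 192.168.162.0/25
Allocation: 192.168.160.0/24 (151 hosts, 254 usable); 192.168.161.0/24 (139 hosts, 254 usable); 192.168.162.0/25 (71 hosts, 126 usable)


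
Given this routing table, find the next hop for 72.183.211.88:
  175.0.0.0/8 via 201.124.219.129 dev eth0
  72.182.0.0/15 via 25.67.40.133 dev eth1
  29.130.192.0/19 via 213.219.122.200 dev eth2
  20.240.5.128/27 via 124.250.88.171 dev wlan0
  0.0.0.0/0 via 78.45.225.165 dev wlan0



Longest prefix match for 72.183.211.88:
  /8 175.0.0.0: no
  /15 72.182.0.0: MATCH
  /19 29.130.192.0: no
  /27 20.240.5.128: no
  /0 0.0.0.0: MATCH
Selected: next-hop 25.67.40.133 via eth1 (matched /15)


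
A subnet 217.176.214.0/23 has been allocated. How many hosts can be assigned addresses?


Host bits = 32 - 23 = 9
Total addresses = 2^9 = 512
Usable = total - 2 (network and broadcast)
Usable hosts: 510


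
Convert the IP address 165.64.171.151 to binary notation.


165 = 10100101
64 = 01000000
171 = 10101011
151 = 10010111
Binary: 10100101.01000000.10101011.10010111


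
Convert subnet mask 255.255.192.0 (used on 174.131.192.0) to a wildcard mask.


Subnet mask: 255.255.192.0
Wildcard = 255.255.255.255 - subnet mask
255 - 255 = 0
255 - 255 = 0
255 - 192 = 63
255 - 0 = 255
Wildcard: 0.0.63.255


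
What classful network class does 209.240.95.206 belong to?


First octet: 209
Binary: 11010001
110xxxxx -> Class C (192-223)
Class C, default mask 255.255.255.0 (/24)


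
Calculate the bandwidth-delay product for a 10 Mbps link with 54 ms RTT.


BDP = bandwidth * RTT
= 10 Mbps * 54 ms
= 10 * 1e6 * 54 / 1000 bits
= 540000 bits
= 67500 bytes
= 65.918 KB
BDP = 540000 bits (67500 bytes)


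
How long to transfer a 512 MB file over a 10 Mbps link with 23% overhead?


Effective throughput = 10 * (1 - 23/100) = 7.7 Mbps
File size in Mb = 512 * 8 = 4096 Mb
Time = 4096 / 7.7
Time = 531.9481 seconds


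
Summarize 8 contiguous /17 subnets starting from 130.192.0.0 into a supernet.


Original prefix: /17
Number of subnets: 8 = 2^3
New prefix = 17 - 3 = 14
Supernet: 130.192.0.0/14


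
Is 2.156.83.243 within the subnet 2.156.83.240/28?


Subnet network: 2.156.83.240
Test IP AND mask: 2.156.83.240
Yes, 2.156.83.243 is in 2.156.83.240/28


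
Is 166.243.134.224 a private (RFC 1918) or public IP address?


RFC 1918 private ranges:
  10.0.0.0/8 (10.0.0.0 - 10.255.255.255)
  172.16.0.0/12 (172.16.0.0 - 172.31.255.255)
  192.168.0.0/16 (192.168.0.0 - 192.168.255.255)
Public (not in any RFC 1918 range)


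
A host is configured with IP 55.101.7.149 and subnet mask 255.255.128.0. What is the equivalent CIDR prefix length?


Binary: 11111111.11111111.10000000.00000000
Count leading 1s
Prefix: /17


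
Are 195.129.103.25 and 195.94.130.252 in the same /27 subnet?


Mask: 255.255.255.224
195.129.103.25 AND mask = 195.129.103.0
195.94.130.252 AND mask = 195.94.130.224
No, different subnets (195.129.103.0 vs 195.94.130.224)


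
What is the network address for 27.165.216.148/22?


IP:   00011011.10100101.11011000.10010100
Mask: 11111111.11111111.11111100.00000000
AND operation:
Net:  00011011.10100101.11011000.00000000
Network: 27.165.216.0/22


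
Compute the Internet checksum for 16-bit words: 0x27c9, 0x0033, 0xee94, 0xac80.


Sum all words (with carry folding):
+ 0x27c9 = 0x27c9
+ 0x0033 = 0x27fc
+ 0xee94 = 0x1691
+ 0xac80 = 0xc311
One's complement: ~0xc311
Checksum = 0x3cee


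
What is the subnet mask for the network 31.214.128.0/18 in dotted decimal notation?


/18 means 18 network bits, 14 host bits
Binary: 11111111111111111100000000000000
Mask: 255.255.192.0


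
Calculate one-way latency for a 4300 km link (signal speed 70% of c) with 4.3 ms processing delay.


Speed = 0.7 * 3e5 km/s = 210000 km/s
Propagation delay = 4300 / 210000 = 0.0205 s = 20.4762 ms
Processing delay = 4.3 ms
Total one-way latency = 24.7762 ms


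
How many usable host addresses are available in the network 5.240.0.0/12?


Host bits = 32 - 12 = 20
Total addresses = 2^20 = 1048576
Usable = total - 2 (network and broadcast)
Usable hosts: 1048574


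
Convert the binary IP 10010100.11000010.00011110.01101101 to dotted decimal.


10010100 = 148
11000010 = 194
00011110 = 30
01101101 = 109
IP: 148.194.30.109


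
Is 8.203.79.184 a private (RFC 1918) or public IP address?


RFC 1918 private ranges:
  10.0.0.0/8 (10.0.0.0 - 10.255.255.255)
  172.16.0.0/12 (172.16.0.0 - 172.31.255.255)
  192.168.0.0/16 (192.168.0.0 - 192.168.255.255)
Public (not in any RFC 1918 range)


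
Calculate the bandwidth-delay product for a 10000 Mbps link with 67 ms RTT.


BDP = bandwidth * RTT
= 10000 Mbps * 67 ms
= 10000 * 1e6 * 67 / 1000 bits
= 670000000 bits
= 83750000 bytes
= 81787.1094 KB
BDP = 670000000 bits (83750000 bytes)


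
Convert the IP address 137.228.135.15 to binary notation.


137 = 10001001
228 = 11100100
135 = 10000111
15 = 00001111
Binary: 10001001.11100100.10000111.00001111


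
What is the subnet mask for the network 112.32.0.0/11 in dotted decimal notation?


/11 means 11 network bits, 21 host bits
Binary: 11111111111000000000000000000000
Mask: 255.224.0.0
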